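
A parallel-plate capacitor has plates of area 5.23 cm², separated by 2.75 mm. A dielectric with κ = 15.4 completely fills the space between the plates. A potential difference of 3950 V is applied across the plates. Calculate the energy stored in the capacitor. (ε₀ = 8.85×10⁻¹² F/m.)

A = 5.23 cm² = 5.23×10⁻⁴ m².
C = κε₀A/d = 15.4 × 8.85×10⁻¹² × 5.23×10⁻⁴ / 2.75×10⁻³ = 2.59×10⁻¹¹ F.
U = ½CV² = ½ × 2.59×10⁻¹¹ × (3950)² = 2.02×10⁻⁴ J.

202 μJ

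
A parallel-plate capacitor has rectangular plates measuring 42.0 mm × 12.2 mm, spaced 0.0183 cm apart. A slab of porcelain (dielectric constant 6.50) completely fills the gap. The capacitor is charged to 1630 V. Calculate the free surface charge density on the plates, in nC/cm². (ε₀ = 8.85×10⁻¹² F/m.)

A = 42.0 × 12.2 mm² = 5.12×10⁻⁴ m².
C = κε₀A/d = 6.50 × 8.85×10⁻¹² × 5.12×10⁻⁴ / 1.83×10⁻⁴ = 1.61×10⁻¹⁰ F.
σ = Q/A = CV/A = 1.61×10⁻¹⁰ × 1630 / 5.12×10⁻⁴ = 5.12×10⁻⁴ C/m².

σ ≈ 51.2 nC/cm²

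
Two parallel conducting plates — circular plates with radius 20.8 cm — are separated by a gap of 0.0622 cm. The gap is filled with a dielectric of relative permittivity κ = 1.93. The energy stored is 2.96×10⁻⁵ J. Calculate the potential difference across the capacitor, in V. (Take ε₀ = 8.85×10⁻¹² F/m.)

V ≈ 126 V

A = π(20.8 cm)² = 0.136 m².
C = κε₀A/d = 1.93 × 8.85×10⁻¹² × 0.136 / 6.22×10⁻⁴ = 3.73×10⁻⁹ F.
V = √(2U/C) = √(2 × 2.96×10⁻⁵ / 3.73×10⁻⁹) = 1.26×10² V.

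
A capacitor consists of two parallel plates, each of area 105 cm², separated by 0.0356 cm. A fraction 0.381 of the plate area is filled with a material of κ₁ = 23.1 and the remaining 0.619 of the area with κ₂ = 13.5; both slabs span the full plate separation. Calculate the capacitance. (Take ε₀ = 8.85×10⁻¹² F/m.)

C ≈ 4.48 nF

A = 105 cm² = 1.05×10⁻² m².
Side-by-side slabs ⇒ two capacitors in parallel, each spanning the full gap.
C₁ = κ₁ε₀A₁/d = 23.1 × 8.85×10⁻¹² × 4.00×10⁻³ / 3.56×10⁻⁴ = 2.30×10⁻⁹ F.
C₂ = κ₂ε₀A₂/d = 13.5 × 8.85×10⁻¹² × 6.50×10⁻³ / 3.56×10⁻⁴ = 2.18×10⁻⁹ F.
C = C₁ + C₂ = 4.48×10⁻⁹ F.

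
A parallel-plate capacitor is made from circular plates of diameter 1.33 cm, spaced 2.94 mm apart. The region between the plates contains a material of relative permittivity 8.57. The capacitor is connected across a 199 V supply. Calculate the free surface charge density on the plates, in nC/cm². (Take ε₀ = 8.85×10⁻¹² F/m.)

σ ≈ 0.513 nC/cm²

A = π(1.33/2 cm)² = 1.39×10⁻⁴ m².
C = κε₀A/d = 8.57 × 8.85×10⁻¹² × 1.39×10⁻⁴ / 2.94×10⁻³ = 3.58×10⁻¹² F.
σ = Q/A = CV/A = 3.58×10⁻¹² × 199 / 1.39×10⁻⁴ = 5.13×10⁻⁶ C/m².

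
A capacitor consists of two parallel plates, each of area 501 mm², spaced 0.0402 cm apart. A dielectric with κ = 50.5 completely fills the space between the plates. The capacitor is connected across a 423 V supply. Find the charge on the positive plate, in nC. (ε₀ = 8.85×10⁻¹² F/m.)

A = 501 mm² = 5.01×10⁻⁴ m².
C = κε₀A/d = 50.5 × 8.85×10⁻¹² × 5.01×10⁻⁴ / 4.02×10⁻⁴ = 5.57×10⁻¹⁰ F.
Q = CV = 5.57×10⁻¹⁰ × 423 = 2.36×10⁻⁷ C.

236 nC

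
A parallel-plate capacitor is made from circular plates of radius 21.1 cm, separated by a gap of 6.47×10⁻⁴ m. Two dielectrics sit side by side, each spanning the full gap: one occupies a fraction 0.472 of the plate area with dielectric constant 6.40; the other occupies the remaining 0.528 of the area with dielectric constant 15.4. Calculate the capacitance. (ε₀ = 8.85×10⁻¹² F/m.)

A = π(21.1 cm)² = 0.140 m².
Side-by-side slabs ⇒ two capacitors in parallel, each spanning the full gap.
C₁ = κ₁ε₀A₁/d = 6.40 × 8.85×10⁻¹² × 6.60×10⁻² / 6.47×10⁻⁴ = 5.78×10⁻⁹ F.
C₂ = κ₂ε₀A₂/d = 15.4 × 8.85×10⁻¹² × 7.38×10⁻² / 6.47×10⁻⁴ = 1.56×10⁻⁸ F.
C = C₁ + C₂ = 2.13×10⁻⁸ F.

C ≈ 21.3 nF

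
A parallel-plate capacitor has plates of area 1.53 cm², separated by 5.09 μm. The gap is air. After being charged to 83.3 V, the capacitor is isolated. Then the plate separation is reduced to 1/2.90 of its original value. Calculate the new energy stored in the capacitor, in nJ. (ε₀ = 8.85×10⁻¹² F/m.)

318 nJ

A = 1.53 cm² = 1.53×10⁻⁴ m².
Initially C₁ = ε₀A/d = 8.85×10⁻¹² × 1.53×10⁻⁴ / 5.09×10⁻⁶ = 2.66×10⁻¹⁰ F.
U₁ = 9.23×10⁻⁷ J.
Isolated ⇒ Q is held fixed. C₂ = 2.90 C₁ and U = Q²/(2C), so U₂/U₁ = C₁/C₂ = 0.345.
U₂ = 0.345 × 9.23×10⁻⁷ = 3.18×10⁻⁷ J.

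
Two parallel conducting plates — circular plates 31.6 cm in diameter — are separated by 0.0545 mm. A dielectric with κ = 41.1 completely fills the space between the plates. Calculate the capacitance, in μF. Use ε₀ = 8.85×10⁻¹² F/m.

C ≈ 0.523 μF

A = π(31.6/2 cm)² = 7.84×10⁻² m².
C = κε₀A/d = 41.1 × 8.85×10⁻¹² × 7.84×10⁻² / 5.45×10⁻⁵ = 5.23×10⁻⁷ F.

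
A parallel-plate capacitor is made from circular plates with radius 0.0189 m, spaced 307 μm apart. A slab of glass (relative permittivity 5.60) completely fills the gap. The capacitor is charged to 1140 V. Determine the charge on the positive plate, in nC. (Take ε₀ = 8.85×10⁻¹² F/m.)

207 nC

A = π(0.0189 m)² = 1.12×10⁻³ m².
C = κε₀A/d = 5.60 × 8.85×10⁻¹² × 1.12×10⁻³ / 3.07×10⁻⁴ = 1.81×10⁻¹⁰ F.
Q = CV = 1.81×10⁻¹⁰ × 1140 = 2.07×10⁻⁷ C.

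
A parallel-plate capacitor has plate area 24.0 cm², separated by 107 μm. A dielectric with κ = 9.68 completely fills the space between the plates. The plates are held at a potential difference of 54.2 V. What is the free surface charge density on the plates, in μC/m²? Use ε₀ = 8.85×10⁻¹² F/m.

σ ≈ 43.4 μC/m²

A = 24.0 cm² = 2.40×10⁻³ m².
C = κε₀A/d = 9.68 × 8.85×10⁻¹² × 2.40×10⁻³ / 1.07×10⁻⁴ = 1.92×10⁻⁹ F.
σ = Q/A = CV/A = 1.92×10⁻⁹ × 54.2 / 2.40×10⁻³ = 4.34×10⁻⁵ C/m².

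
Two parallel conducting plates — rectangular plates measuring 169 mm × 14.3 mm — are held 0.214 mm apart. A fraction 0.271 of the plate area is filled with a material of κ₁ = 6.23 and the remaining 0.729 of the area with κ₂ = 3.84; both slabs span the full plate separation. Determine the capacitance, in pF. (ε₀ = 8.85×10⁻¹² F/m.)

449 pF

A = 169 × 14.3 mm² = 2.42×10⁻³ m².
Side-by-side slabs ⇒ two capacitors in parallel, each spanning the full gap.
C₁ = κ₁ε₀A₁/d = 6.23 × 8.85×10⁻¹² × 6.55×10⁻⁴ / 2.14×10⁻⁴ = 1.69×10⁻¹⁰ F.
C₂ = κ₂ε₀A₂/d = 3.84 × 8.85×10⁻¹² × 1.76×10⁻³ / 2.14×10⁻⁴ = 2.80×10⁻¹⁰ F.
C = C₁ + C₂ = 4.49×10⁻¹⁰ F.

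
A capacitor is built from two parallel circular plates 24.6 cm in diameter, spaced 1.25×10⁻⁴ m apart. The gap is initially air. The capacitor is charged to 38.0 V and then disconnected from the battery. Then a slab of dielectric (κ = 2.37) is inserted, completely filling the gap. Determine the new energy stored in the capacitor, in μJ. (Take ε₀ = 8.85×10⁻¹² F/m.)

U ≈ 1.03 μJ

A = π(24.6/2 cm)² = 4.75×10⁻² m².
Initially C₁ = ε₀A/d = 8.85×10⁻¹² × 4.75×10⁻² / 1.25×10⁻⁴ = 3.37×10⁻⁹ F.
U₁ = 2.43×10⁻⁶ J.
Isolated ⇒ Q is held fixed. C₂ = 2.37 C₁ and U = Q²/(2C), so U₂/U₁ = C₁/C₂ = 0.422.
U₂ = 0.422 × 2.43×10⁻⁶ = 1.03×10⁻⁶ J.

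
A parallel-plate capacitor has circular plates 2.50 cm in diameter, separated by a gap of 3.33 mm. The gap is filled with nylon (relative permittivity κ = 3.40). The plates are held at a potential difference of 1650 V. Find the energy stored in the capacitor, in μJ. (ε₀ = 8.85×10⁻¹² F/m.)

A = π(2.50/2 cm)² = 4.91×10⁻⁴ m².
C = κε₀A/d = 3.40 × 8.85×10⁻¹² × 4.91×10⁻⁴ / 3.33×10⁻³ = 4.44×10⁻¹² F.
U = ½CV² = ½ × 4.44×10⁻¹² × (1650)² = 6.04×10⁻⁶ J.

U ≈ 6.04 μJ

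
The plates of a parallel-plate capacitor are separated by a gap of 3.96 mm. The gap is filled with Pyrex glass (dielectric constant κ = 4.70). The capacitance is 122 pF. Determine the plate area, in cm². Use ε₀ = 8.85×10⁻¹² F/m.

A ≈ 116 cm²

A = Cd/(κε₀) = 1.22×10⁻¹⁰ × 3.96×10⁻³ / (4.70 × 8.85×10⁻¹²) = 1.16×10⁻² m².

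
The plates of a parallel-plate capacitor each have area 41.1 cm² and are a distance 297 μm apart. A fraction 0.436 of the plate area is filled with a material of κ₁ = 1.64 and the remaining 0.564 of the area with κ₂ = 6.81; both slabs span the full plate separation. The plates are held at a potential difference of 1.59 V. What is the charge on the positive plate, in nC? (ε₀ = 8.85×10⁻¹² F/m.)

A = 41.1 cm² = 4.11×10⁻³ m².
Side-by-side slabs ⇒ two capacitors in parallel, each spanning the full gap.
C₁ = κ₁ε₀A₁/d = 1.64 × 8.85×10⁻¹² × 1.79×10⁻³ / 2.97×10⁻⁴ = 8.76×10⁻¹¹ F.
C₂ = κ₂ε₀A₂/d = 6.81 × 8.85×10⁻¹² × 2.32×10⁻³ / 2.97×10⁻⁴ = 4.70×10⁻¹⁰ F.
C = C₁ + C₂ = 5.58×10⁻¹⁰ F.
Q = CV = 5.58×10⁻¹⁰ × 1.59 = 8.87×10⁻¹⁰ C.

Q ≈ 0.887 nC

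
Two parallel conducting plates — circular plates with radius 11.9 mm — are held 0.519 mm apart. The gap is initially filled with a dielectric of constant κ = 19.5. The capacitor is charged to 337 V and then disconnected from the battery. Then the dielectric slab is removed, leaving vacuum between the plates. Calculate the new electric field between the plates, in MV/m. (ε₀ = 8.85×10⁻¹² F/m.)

A = π(11.9 mm)² = 4.45×10⁻⁴ m².
Initially C₁ = κε₀A/d = 19.5 × 8.85×10⁻¹² × 4.45×10⁻⁴ / 5.19×10⁻⁴ = 1.48×10⁻¹⁰ F.
E₁ = 6.49×10⁵ V/m.
Isolated ⇒ Q is held fixed. V₂ = Q/C₂ = V₁/0.0513; E = V/d, so E₂/E₁ = (V₂/V₁)(d₁/d₂) = 19.5.
E₂ = 19.5 × 6.49×10⁵ = 1.27×10⁷ V/m.

E ≈ 12.7 MV/m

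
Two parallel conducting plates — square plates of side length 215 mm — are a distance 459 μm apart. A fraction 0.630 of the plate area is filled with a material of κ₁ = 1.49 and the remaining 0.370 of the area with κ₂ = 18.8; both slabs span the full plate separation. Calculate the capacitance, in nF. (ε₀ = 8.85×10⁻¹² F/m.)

A = (215 mm)² = 4.62×10⁻² m².
Side-by-side slabs ⇒ two capacitors in parallel, each spanning the full gap.
C₁ = κ₁ε₀A₁/d = 1.49 × 8.85×10⁻¹² × 2.91×10⁻² / 4.59×10⁻⁴ = 8.37×10⁻¹⁰ F.
C₂ = κ₂ε₀A₂/d = 18.8 × 8.85×10⁻¹² × 1.71×10⁻² / 4.59×10⁻⁴ = 6.20×10⁻⁹ F.
C = C₁ + C₂ = 7.04×10⁻⁹ F.

C ≈ 7.04 nF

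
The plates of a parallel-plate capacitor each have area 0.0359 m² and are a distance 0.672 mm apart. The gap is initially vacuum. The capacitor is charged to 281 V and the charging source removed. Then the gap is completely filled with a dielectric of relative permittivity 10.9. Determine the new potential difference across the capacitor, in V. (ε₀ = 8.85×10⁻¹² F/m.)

Initially C₁ = ε₀A/d = 8.85×10⁻¹² × 3.59×10⁻² / 6.72×10⁻⁴ = 4.73×10⁻¹⁰ F.
V₁ = 2.81×10² V.
Isolated ⇒ Q is held fixed. C₂ = 10.9 C₁ and V = Q/C, so V₂/V₁ = C₁/C₂ = 0.0917.
V₂ = 0.0917 × 2.81×10² = 25.8 V.

25.8 V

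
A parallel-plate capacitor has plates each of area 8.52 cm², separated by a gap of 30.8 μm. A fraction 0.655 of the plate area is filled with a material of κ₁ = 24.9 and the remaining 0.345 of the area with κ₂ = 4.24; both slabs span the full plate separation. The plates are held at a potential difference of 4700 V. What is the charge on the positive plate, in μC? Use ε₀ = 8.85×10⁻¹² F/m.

20.4 μC

A = 8.52 cm² = 8.52×10⁻⁴ m².
Side-by-side slabs ⇒ two capacitors in parallel, each spanning the full gap.
C₁ = κ₁ε₀A₁/d = 24.9 × 8.85×10⁻¹² × 5.58×10⁻⁴ / 3.08×10⁻⁵ = 3.99×10⁻⁹ F.
C₂ = κ₂ε₀A₂/d = 4.24 × 8.85×10⁻¹² × 2.94×10⁻⁴ / 3.08×10⁻⁵ = 3.58×10⁻¹⁰ F.
C = C₁ + C₂ = 4.35×10⁻⁹ F.
Q = CV = 4.35×10⁻⁹ × 4700 = 2.04×10⁻⁵ C.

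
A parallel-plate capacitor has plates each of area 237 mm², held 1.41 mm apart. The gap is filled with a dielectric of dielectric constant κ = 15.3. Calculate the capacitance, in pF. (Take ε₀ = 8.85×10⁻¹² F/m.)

22.8 pF

A = 237 mm² = 2.37×10⁻⁴ m².
C = κε₀A/d = 15.3 × 8.85×10⁻¹² × 2.37×10⁻⁴ / 1.41×10⁻³ = 2.28×10⁻¹¹ F.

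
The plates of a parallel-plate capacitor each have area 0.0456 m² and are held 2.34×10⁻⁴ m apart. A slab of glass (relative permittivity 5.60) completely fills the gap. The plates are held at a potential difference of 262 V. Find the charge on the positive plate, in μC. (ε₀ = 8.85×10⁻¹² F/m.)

2.53 μC

C = κε₀A/d = 5.60 × 8.85×10⁻¹² × 4.56×10⁻² / 2.34×10⁻⁴ = 9.66×10⁻⁹ F.
Q = CV = 9.66×10⁻⁹ × 262 = 2.53×10⁻⁶ C.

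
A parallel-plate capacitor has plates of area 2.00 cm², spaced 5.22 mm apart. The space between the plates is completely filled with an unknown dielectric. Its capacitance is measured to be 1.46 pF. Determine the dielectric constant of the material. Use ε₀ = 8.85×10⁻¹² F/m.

A = 2.00 cm² = 2.00×10⁻⁴ m².
κ = Cd/(ε₀A) = 1.46×10⁻¹² × 5.22×10⁻³ / (8.85×10⁻¹² × 2.00×10⁻⁴) = 4.31.

4.31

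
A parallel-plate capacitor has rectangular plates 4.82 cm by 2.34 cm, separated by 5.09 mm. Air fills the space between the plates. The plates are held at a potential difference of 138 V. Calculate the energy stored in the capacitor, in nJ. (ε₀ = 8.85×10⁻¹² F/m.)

18.7 nJ

A = 4.82 × 2.34 cm² = 1.13×10⁻³ m².
C = ε₀A/d = 8.85×10⁻¹² × 1.13×10⁻³ / 5.09×10⁻³ = 1.96×10⁻¹² F.
U = ½CV² = ½ × 1.96×10⁻¹² × (138)² = 1.87×10⁻⁸ J.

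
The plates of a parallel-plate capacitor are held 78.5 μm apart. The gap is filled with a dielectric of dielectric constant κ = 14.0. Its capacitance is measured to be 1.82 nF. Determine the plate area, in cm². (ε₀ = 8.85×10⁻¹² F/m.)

A ≈ 11.5 cm²

A = Cd/(κε₀) = 1.82×10⁻⁹ × 7.85×10⁻⁵ / (14.0 × 8.85×10⁻¹²) = 1.15×10⁻³ m².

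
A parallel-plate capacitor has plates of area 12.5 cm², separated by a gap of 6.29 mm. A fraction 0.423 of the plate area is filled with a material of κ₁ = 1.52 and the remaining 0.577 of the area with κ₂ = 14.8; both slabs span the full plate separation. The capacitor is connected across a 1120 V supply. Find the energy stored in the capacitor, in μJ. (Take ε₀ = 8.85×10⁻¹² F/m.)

A = 12.5 cm² = 1.25×10⁻³ m².
Side-by-side slabs ⇒ two capacitors in parallel, each spanning the full gap.
C₁ = κ₁ε₀A₁/d = 1.52 × 8.85×10⁻¹² × 5.29×10⁻⁴ / 6.29×10⁻³ = 1.13×10⁻¹² F.
C₂ = κ₂ε₀A₂/d = 14.8 × 8.85×10⁻¹² × 7.21×10⁻⁴ / 6.29×10⁻³ = 1.50×10⁻¹¹ F.
C = C₁ + C₂ = 1.61×10⁻¹¹ F.
U = ½CV² = ½ × 1.61×10⁻¹¹ × (1120)² = 1.01×10⁻⁵ J.

10.1 μJ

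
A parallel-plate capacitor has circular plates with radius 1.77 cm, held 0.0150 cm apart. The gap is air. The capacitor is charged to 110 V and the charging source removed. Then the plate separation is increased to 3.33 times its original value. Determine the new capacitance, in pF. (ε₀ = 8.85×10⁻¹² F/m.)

17.4 pF

A = π(1.77 cm)² = 9.84×10⁻⁴ m².
Initially C₁ = ε₀A/d = 8.85×10⁻¹² × 9.84×10⁻⁴ / 1.50×10⁻⁴ = 5.81×10⁻¹¹ F.
C = ε₀A/d scales as 1/d, so C₂/C₁ = d₁/d₂ = 1/3.33 = 0.300.
C₂ = 0.300 × 5.81×10⁻¹¹ = 1.74×10⁻¹¹ F.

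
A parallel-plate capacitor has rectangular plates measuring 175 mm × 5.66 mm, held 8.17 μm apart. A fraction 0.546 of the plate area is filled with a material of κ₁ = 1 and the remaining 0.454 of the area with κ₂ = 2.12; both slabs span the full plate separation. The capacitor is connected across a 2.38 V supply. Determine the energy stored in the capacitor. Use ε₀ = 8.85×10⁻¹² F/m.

4.58 nJ

A = 175 × 5.66 mm² = 9.90×10⁻⁴ m².
Side-by-side slabs ⇒ two capacitors in parallel, each spanning the full gap.
C₁ = κ₁ε₀A₁/d = 1.00 × 8.85×10⁻¹² × 5.41×10⁻⁴ / 8.17×10⁻⁶ = 5.86×10⁻¹⁰ F.
C₂ = κ₂ε₀A₂/d = 2.12 × 8.85×10⁻¹² × 4.50×10⁻⁴ / 8.17×10⁻⁶ = 1.03×10⁻⁹ F.
C = C₁ + C₂ = 1.62×10⁻⁹ F.
U = ½CV² = ½ × 1.62×10⁻⁹ × (2.38)² = 4.58×10⁻⁹ J.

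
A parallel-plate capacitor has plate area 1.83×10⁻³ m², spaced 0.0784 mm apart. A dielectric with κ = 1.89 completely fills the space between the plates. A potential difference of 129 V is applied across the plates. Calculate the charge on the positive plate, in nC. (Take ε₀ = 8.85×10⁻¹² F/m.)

50.4 nC

C = κε₀A/d = 1.89 × 8.85×10⁻¹² × 1.83×10⁻³ / 7.84×10⁻⁵ = 3.90×10⁻¹⁰ F.
Q = CV = 3.90×10⁻¹⁰ × 129 = 5.04×10⁻⁸ C.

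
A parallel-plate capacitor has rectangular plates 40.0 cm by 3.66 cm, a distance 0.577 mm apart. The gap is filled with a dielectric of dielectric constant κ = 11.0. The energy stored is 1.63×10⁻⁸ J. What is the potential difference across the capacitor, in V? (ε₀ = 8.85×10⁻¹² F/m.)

A = 40.0 × 3.66 cm² = 1.46×10⁻² m².
C = κε₀A/d = 11.0 × 8.85×10⁻¹² × 1.46×10⁻² / 5.77×10⁻⁴ = 2.47×10⁻⁹ F.
V = √(2U/C) = √(2 × 1.63×10⁻⁸ / 2.47×10⁻⁹) = 3.63 V.

V ≈ 3.63 V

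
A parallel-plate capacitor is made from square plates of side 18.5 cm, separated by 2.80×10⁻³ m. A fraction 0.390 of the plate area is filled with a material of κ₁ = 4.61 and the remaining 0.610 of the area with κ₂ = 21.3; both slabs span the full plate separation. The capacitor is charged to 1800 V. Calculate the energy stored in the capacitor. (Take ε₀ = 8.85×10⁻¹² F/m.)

2.59 mJ

A = (18.5 cm)² = 3.42×10⁻² m².
Side-by-side slabs ⇒ two capacitors in parallel, each spanning the full gap.
C₁ = κ₁ε₀A₁/d = 4.61 × 8.85×10⁻¹² × 1.33×10⁻² / 2.80×10⁻³ = 1.94×10⁻¹⁰ F.
C₂ = κ₂ε₀A₂/d = 21.3 × 8.85×10⁻¹² × 2.09×10⁻² / 2.80×10⁻³ = 1.41×10⁻⁹ F.
C = C₁ + C₂ = 1.60×10⁻⁹ F.
U = ½CV² = ½ × 1.60×10⁻⁹ × (1800)² = 2.59×10⁻³ J.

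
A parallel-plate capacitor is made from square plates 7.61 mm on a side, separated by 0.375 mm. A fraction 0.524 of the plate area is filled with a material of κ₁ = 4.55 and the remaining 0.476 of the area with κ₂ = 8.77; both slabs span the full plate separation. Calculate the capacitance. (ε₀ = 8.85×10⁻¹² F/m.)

C ≈ 8.96 pF

A = (7.61 mm)² = 5.79×10⁻⁵ m².
Side-by-side slabs ⇒ two capacitors in parallel, each spanning the full gap.
C₁ = κ₁ε₀A₁/d = 4.55 × 8.85×10⁻¹² × 3.03×10⁻⁵ / 3.75×10⁻⁴ = 3.26×10⁻¹² F.
C₂ = κ₂ε₀A₂/d = 8.77 × 8.85×10⁻¹² × 2.76×10⁻⁵ / 3.75×10⁻⁴ = 5.71×10⁻¹² F.
C = C₁ + C₂ = 8.96×10⁻¹² F.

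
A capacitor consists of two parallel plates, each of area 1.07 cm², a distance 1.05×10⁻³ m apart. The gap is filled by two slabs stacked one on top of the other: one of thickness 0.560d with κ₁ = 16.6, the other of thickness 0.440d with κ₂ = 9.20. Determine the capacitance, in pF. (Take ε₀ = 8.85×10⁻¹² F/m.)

11.1 pF

A = 1.07 cm² = 1.07×10⁻⁴ m².
Stacked slabs ⇒ two capacitors in series, each with the full plate area.
C₁ = κ₁ε₀A/d₁ = 16.6 × 8.85×10⁻¹² × 1.07×10⁻⁴ / 5.88×10⁻⁴ = 2.67×10⁻¹¹ F.
C₂ = κ₂ε₀A/d₂ = 9.20 × 8.85×10⁻¹² × 1.07×10⁻⁴ / 4.62×10⁻⁴ = 1.89×10⁻¹¹ F.
C = (1/C₁ + 1/C₂)⁻¹ = 1.11×10⁻¹¹ F.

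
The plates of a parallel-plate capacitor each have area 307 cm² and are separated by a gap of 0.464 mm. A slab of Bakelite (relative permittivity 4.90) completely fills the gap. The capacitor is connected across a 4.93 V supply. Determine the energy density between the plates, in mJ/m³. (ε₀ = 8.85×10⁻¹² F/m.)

E = V/d = 4.93 / 4.64×10⁻⁴ = 1.06×10⁴ V/m.
u = ½κε₀E² = ½ × 4.90 × 8.85×10⁻¹² × (1.06×10⁴)² = 2.45×10⁻³ J/m³.

2.45 mJ/m³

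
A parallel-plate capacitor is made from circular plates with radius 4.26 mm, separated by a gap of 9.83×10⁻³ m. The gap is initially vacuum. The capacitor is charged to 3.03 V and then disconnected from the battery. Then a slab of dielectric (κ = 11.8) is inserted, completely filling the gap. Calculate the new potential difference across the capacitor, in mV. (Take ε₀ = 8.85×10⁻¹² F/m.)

A = π(4.26 mm)² = 5.70×10⁻⁵ m².
Initially C₁ = ε₀A/d = 8.85×10⁻¹² × 5.70×10⁻⁵ / 9.83×10⁻³ = 5.13×10⁻¹⁴ F.
V₁ = 3.03 V.
Isolated ⇒ Q is held fixed. C₂ = 11.8 C₁ and V = Q/C, so V₂/V₁ = C₁/C₂ = 0.0847.
V₂ = 0.0847 × 3.03 = 0.257 V.

257 mV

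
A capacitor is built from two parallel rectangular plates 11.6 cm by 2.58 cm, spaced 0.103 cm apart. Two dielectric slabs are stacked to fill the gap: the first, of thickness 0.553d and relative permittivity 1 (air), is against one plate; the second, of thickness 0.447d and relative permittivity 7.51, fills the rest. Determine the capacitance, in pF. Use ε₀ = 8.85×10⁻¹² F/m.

C ≈ 42.0 pF

A = 11.6 × 2.58 cm² = 2.99×10⁻³ m².
Stacked slabs ⇒ two capacitors in series, each with the full plate area.
C₁ = κ₁ε₀A/d₁ = 1.00 × 8.85×10⁻¹² × 2.99×10⁻³ / 5.70×10⁻⁴ = 4.65×10⁻¹¹ F.
C₂ = κ₂ε₀A/d₂ = 7.51 × 8.85×10⁻¹² × 2.99×10⁻³ / 4.60×10⁻⁴ = 4.32×10⁻¹⁰ F.
C = (1/C₁ + 1/C₂)⁻¹ = 4.20×10⁻¹¹ F.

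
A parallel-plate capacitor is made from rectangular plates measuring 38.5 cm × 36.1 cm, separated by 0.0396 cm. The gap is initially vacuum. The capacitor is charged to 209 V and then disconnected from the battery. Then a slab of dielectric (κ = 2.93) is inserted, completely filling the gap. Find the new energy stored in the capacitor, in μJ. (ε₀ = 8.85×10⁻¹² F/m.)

A = 38.5 × 36.1 cm² = 0.139 m².
Initially C₁ = ε₀A/d = 8.85×10⁻¹² × 0.139 / 3.96×10⁻⁴ = 3.11×10⁻⁹ F.
U₁ = 6.78×10⁻⁵ J.
Isolated ⇒ Q is held fixed. C₂ = 2.93 C₁ and U = Q²/(2C), so U₂/U₁ = C₁/C₂ = 0.341.
U₂ = 0.341 × 6.78×10⁻⁵ = 2.32×10⁻⁵ J.

23.2 μJ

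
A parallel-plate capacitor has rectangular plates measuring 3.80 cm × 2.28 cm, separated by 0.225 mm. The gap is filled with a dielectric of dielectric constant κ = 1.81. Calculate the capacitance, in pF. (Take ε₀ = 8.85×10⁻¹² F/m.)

61.7 pF

A = 3.80 × 2.28 cm² = 8.66×10⁻⁴ m².
C = κε₀A/d = 1.81 × 8.85×10⁻¹² × 8.66×10⁻⁴ / 2.25×10⁻⁴ = 6.17×10⁻¹¹ F.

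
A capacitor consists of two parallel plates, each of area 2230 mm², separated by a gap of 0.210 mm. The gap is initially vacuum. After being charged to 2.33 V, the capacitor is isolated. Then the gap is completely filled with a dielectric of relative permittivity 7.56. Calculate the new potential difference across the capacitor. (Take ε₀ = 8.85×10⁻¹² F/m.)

V ≈ 308 mV

A = 2230 mm² = 2.23×10⁻³ m².
Initially C₁ = ε₀A/d = 8.85×10⁻¹² × 2.23×10⁻³ / 2.10×10⁻⁴ = 9.40×10⁻¹¹ F.
V₁ = 2.33 V.
Isolated ⇒ Q is held fixed. C₂ = 7.56 C₁ and V = Q/C, so V₂/V₁ = C₁/C₂ = 0.132.
V₂ = 0.132 × 2.33 = 0.308 V.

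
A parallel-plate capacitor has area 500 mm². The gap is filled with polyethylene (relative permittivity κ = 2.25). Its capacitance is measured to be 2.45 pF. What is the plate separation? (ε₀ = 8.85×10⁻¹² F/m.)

4.06 mm

A = 500 mm² = 5.00×10⁻⁴ m².
d = κε₀A/C = 2.25 × 8.85×10⁻¹² × 5.00×10⁻⁴ / 2.45×10⁻¹² = 4.06×10⁻³ m.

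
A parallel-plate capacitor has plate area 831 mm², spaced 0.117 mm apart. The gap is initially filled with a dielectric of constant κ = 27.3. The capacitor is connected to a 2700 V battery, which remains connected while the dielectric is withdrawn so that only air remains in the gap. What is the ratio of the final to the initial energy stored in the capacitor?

0.0366

Battery connected ⇒ V is held fixed.
C₂ = 0.0366 C₁ and U = ½CV², so U₂/U₁ = C₂/C₁ = 0.0366.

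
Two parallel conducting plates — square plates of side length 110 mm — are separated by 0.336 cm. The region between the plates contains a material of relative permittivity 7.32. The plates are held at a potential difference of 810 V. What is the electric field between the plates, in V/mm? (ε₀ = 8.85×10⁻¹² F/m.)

E ≈ 241 V/mm

E = V/d = 810 / 3.36×10⁻³ = 2.41×10⁵ V/m.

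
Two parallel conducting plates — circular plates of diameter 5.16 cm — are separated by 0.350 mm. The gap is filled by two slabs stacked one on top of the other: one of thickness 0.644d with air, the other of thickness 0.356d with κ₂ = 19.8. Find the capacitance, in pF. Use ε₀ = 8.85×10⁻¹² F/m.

C ≈ 79.9 pF

A = π(5.16/2 cm)² = 2.09×10⁻³ m².
Stacked slabs ⇒ two capacitors in series, each with the full plate area.
C₁ = κ₁ε₀A/d₁ = 1.00 × 8.85×10⁻¹² × 2.09×10⁻³ / 2.25×10⁻⁴ = 8.21×10⁻¹¹ F.
C₂ = κ₂ε₀A/d₂ = 19.8 × 8.85×10⁻¹² × 2.09×10⁻³ / 1.25×10⁻⁴ = 2.94×10⁻⁹ F.
C = (1/C₁ + 1/C₂)⁻¹ = 7.99×10⁻¹¹ F.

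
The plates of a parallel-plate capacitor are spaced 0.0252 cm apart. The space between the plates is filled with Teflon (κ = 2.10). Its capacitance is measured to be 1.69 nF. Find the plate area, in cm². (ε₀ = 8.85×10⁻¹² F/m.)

A ≈ 229 cm²

A = Cd/(κε₀) = 1.69×10⁻⁹ × 2.52×10⁻⁴ / (2.10 × 8.85×10⁻¹²) = 2.29×10⁻² m².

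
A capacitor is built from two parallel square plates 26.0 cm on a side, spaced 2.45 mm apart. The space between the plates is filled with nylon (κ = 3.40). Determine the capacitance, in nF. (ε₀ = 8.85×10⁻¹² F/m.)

A = (26.0 cm)² = 6.76×10⁻² m².
C = κε₀A/d = 3.40 × 8.85×10⁻¹² × 6.76×10⁻² / 2.45×10⁻³ = 8.30×10⁻¹⁰ F.

0.830 nF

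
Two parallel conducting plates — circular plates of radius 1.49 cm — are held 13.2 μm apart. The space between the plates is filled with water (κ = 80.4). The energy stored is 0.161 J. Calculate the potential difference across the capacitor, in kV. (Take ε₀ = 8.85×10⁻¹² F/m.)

V ≈ 2.93 kV

A = π(1.49 cm)² = 6.97×10⁻⁴ m².
C = κε₀A/d = 80.4 × 8.85×10⁻¹² × 6.97×10⁻⁴ / 1.32×10⁻⁵ = 3.76×10⁻⁸ F.
V = √(2U/C) = √(2 × 0.161 / 3.76×10⁻⁸) = 2.93×10³ V.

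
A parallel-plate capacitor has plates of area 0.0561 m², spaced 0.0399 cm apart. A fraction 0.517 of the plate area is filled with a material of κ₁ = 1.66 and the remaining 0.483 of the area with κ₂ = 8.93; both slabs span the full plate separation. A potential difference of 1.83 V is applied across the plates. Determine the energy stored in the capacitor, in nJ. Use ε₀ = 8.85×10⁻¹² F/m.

U ≈ 10.8 nJ

Side-by-side slabs ⇒ two capacitors in parallel, each spanning the full gap.
C₁ = κ₁ε₀A₁/d = 1.66 × 8.85×10⁻¹² × 2.90×10⁻² / 3.99×10⁻⁴ = 1.07×10⁻⁹ F.
C₂ = κ₂ε₀A₂/d = 8.93 × 8.85×10⁻¹² × 2.71×10⁻² / 3.99×10⁻⁴ = 5.37×10⁻⁹ F.
C = C₁ + C₂ = 6.43×10⁻⁹ F.
U = ½CV² = ½ × 6.43×10⁻⁹ × (1.83)² = 1.08×10⁻⁸ J.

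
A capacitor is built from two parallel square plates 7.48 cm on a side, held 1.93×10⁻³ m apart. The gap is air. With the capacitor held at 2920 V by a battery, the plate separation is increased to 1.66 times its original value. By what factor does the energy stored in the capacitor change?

0.602

Battery connected ⇒ V is held fixed.
C₂ = 0.602 C₁ and U = ½CV², so U₂/U₁ = C₂/C₁ = 0.602.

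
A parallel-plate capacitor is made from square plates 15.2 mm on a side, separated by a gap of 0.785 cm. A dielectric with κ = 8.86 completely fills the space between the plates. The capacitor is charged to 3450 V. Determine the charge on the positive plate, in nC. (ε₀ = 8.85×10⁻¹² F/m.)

7.96 nC

A = (15.2 mm)² = 2.31×10⁻⁴ m².
C = κε₀A/d = 8.86 × 8.85×10⁻¹² × 2.31×10⁻⁴ / 7.85×10⁻³ = 2.31×10⁻¹² F.
Q = CV = 2.31×10⁻¹² × 3450 = 7.96×10⁻⁹ C.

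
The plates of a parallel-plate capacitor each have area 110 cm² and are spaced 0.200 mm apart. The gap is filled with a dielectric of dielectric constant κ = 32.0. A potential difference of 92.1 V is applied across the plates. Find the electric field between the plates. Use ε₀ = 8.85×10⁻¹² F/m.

E = V/d = 92.1 / 2.00×10⁻⁴ = 4.60×10⁵ V/m.

460 V/mm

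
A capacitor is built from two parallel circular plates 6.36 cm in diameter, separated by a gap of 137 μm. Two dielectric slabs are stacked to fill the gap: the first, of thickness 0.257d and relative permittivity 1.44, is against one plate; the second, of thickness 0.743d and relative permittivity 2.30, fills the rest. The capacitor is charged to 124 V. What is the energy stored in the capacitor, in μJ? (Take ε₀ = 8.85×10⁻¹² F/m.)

A = π(6.36/2 cm)² = 3.18×10⁻³ m².
Stacked slabs ⇒ two capacitors in series, each with the full plate area.
C₁ = κ₁ε₀A/d₁ = 1.44 × 8.85×10⁻¹² × 3.18×10⁻³ / 3.52×10⁻⁵ = 1.15×10⁻⁹ F.
C₂ = κ₂ε₀A/d₂ = 2.30 × 8.85×10⁻¹² × 3.18×10⁻³ / 1.02×10⁻⁴ = 6.35×10⁻¹⁰ F.
C = (1/C₁ + 1/C₂)⁻¹ = 4.09×10⁻¹⁰ F.
U = ½CV² = ½ × 4.09×10⁻¹⁰ × (124)² = 3.15×10⁻⁶ J.

3.15 μJ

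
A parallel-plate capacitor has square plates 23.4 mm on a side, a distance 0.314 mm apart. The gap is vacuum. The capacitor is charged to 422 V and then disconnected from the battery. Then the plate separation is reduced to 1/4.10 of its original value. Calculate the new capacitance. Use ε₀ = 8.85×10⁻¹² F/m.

C ≈ 63.3 pF

A = (23.4 mm)² = 5.48×10⁻⁴ m².
Initially C₁ = ε₀A/d = 8.85×10⁻¹² × 5.48×10⁻⁴ / 3.14×10⁻⁴ = 1.54×10⁻¹¹ F.
C = ε₀A/d scales as 1/d, so C₂/C₁ = d₁/d₂ = 4.10.
C₂ = 4.10 × 1.54×10⁻¹¹ = 6.33×10⁻¹¹ F.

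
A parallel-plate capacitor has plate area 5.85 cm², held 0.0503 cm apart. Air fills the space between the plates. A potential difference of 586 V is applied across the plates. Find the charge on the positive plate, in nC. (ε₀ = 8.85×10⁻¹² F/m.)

A = 5.85 cm² = 5.85×10⁻⁴ m².
C = ε₀A/d = 8.85×10⁻¹² × 5.85×10⁻⁴ / 5.03×10⁻⁴ = 1.03×10⁻¹¹ F.
Q = CV = 1.03×10⁻¹¹ × 586 = 6.03×10⁻⁹ C.

6.03 nC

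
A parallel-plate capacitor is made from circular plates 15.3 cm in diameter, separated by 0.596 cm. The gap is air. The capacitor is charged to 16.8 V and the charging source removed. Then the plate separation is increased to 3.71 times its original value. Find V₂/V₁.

V₂/V₁ ≈ 3.71

Isolated ⇒ Q is held fixed.
C₂ = 0.270 C₁ and V = Q/C, so V₂/V₁ = C₁/C₂ = 3.71.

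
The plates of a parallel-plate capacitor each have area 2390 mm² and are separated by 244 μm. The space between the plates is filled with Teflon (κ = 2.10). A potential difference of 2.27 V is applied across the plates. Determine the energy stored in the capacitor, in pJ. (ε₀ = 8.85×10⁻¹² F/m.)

A = 2390 mm² = 2.39×10⁻³ m².
C = κε₀A/d = 2.10 × 8.85×10⁻¹² × 2.39×10⁻³ / 2.44×10⁻⁴ = 1.82×10⁻¹⁰ F.
U = ½CV² = ½ × 1.82×10⁻¹⁰ × (2.27)² = 4.69×10⁻¹⁰ J.

469 pJ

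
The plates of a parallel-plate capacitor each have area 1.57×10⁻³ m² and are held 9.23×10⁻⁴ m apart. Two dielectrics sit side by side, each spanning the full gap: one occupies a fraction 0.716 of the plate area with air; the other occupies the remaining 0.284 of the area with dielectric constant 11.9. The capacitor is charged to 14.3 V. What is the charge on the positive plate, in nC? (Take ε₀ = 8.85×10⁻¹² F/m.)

Q ≈ 0.882 nC

Side-by-side slabs ⇒ two capacitors in parallel, each spanning the full gap.
C₁ = κ₁ε₀A₁/d = 1.00 × 8.85×10⁻¹² × 1.12×10⁻³ / 9.23×10⁻⁴ = 1.08×10⁻¹¹ F.
C₂ = κ₂ε₀A₂/d = 11.9 × 8.85×10⁻¹² × 4.46×10⁻⁴ / 9.23×10⁻⁴ = 5.09×10⁻¹¹ F.
C = C₁ + C₂ = 6.17×10⁻¹¹ F.
Q = CV = 6.17×10⁻¹¹ × 14.3 = 8.82×10⁻¹⁰ C.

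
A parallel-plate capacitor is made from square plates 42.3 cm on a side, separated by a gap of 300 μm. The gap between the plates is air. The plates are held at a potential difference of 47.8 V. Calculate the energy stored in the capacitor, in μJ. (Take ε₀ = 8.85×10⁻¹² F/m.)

A = (42.3 cm)² = 0.179 m².
C = ε₀A/d = 8.85×10⁻¹² × 0.179 / 3.00×10⁻⁴ = 5.28×10⁻⁹ F.
U = ½CV² = ½ × 5.28×10⁻⁹ × (47.8)² = 6.03×10⁻⁶ J.

U ≈ 6.03 μJ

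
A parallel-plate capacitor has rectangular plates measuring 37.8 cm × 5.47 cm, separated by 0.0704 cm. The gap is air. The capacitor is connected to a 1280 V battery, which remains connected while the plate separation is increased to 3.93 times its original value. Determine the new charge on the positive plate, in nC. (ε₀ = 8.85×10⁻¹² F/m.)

84.7 nC

A = 37.8 × 5.47 cm² = 2.07×10⁻² m².
Initially C₁ = ε₀A/d = 8.85×10⁻¹² × 2.07×10⁻² / 7.04×10⁻⁴ = 2.60×10⁻¹⁰ F.
Q₁ = 3.33×10⁻⁷ C.
Battery connected ⇒ V is held fixed. C₂ = 0.254 C₁ and Q = CV, so Q₂/Q₁ = C₂/C₁ = 0.254.
Q₂ = 0.254 × 3.33×10⁻⁷ = 8.47×10⁻⁸ C.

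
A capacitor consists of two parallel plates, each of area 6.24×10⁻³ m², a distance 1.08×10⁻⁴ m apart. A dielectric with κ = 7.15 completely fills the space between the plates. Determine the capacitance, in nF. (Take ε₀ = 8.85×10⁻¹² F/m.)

C ≈ 3.66 nF

C = κε₀A/d = 7.15 × 8.85×10⁻¹² × 6.24×10⁻³ / 1.08×10⁻⁴ = 3.66×10⁻⁹ F.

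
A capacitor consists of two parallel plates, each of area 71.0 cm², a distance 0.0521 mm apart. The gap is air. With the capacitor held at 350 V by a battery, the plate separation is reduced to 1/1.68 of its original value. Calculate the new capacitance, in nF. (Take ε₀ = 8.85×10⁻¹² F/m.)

A = 71.0 cm² = 7.10×10⁻³ m².
Initially C₁ = ε₀A/d = 8.85×10⁻¹² × 7.10×10⁻³ / 5.21×10⁻⁵ = 1.21×10⁻⁹ F.
C = ε₀A/d scales as 1/d, so C₂/C₁ = d₁/d₂ = 1.68.
C₂ = 1.68 × 1.21×10⁻⁹ = 2.03×10⁻⁹ F.

C ≈ 2.03 nF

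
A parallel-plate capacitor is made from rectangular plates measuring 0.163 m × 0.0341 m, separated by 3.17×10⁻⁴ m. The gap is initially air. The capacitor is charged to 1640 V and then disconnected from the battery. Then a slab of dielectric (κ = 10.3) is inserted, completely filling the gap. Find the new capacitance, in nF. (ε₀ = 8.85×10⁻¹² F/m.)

C ≈ 1.60 nF

A = 0.163 × 0.0341 m² = 5.56×10⁻³ m².
Initially C₁ = ε₀A/d = 8.85×10⁻¹² × 5.56×10⁻³ / 3.17×10⁻⁴ = 1.55×10⁻¹⁰ F.
C = κε₀A/d scales with κ, so C₂/C₁ = κ = 10.3.
C₂ = 10.3 × 1.55×10⁻¹⁰ = 1.60×10⁻⁹ F.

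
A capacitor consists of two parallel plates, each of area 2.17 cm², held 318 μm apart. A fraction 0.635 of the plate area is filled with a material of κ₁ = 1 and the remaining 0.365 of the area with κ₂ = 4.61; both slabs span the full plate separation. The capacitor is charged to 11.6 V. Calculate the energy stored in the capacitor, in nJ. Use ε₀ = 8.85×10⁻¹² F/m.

A = 2.17 cm² = 2.17×10⁻⁴ m².
Side-by-side slabs ⇒ two capacitors in parallel, each spanning the full gap.
C₁ = κ₁ε₀A₁/d = 1.00 × 8.85×10⁻¹² × 1.38×10⁻⁴ / 3.18×10⁻⁴ = 3.83×10⁻¹² F.
C₂ = κ₂ε₀A₂/d = 4.61 × 8.85×10⁻¹² × 7.92×10⁻⁵ / 3.18×10⁻⁴ = 1.02×10⁻¹¹ F.
C = C₁ + C₂ = 1.40×10⁻¹¹ F.
U = ½CV² = ½ × 1.40×10⁻¹¹ × (11.6)² = 9.42×10⁻¹⁰ J.

U ≈ 0.942 nJ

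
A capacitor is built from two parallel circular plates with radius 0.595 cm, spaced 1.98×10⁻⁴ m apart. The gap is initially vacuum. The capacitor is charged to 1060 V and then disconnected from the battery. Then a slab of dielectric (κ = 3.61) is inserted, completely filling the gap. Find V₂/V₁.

Isolated ⇒ Q is held fixed.
C₂ = 3.61 C₁ and V = Q/C, so V₂/V₁ = C₁/C₂ = 0.277.

V₂/V₁ ≈ 0.277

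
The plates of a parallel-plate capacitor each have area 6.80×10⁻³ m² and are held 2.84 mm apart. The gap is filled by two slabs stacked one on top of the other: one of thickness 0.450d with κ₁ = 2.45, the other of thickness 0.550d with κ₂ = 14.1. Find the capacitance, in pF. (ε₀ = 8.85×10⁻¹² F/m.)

95.2 pF

Stacked slabs ⇒ two capacitors in series, each with the full plate area.
C₁ = κ₁ε₀A/d₁ = 2.45 × 8.85×10⁻¹² × 6.80×10⁻³ / 1.28×10⁻³ = 1.15×10⁻¹⁰ F.
C₂ = κ₂ε₀A/d₂ = 14.1 × 8.85×10⁻¹² × 6.80×10⁻³ / 1.56×10⁻³ = 5.43×10⁻¹⁰ F.
C = (1/C₁ + 1/C₂)⁻¹ = 9.52×10⁻¹¹ F.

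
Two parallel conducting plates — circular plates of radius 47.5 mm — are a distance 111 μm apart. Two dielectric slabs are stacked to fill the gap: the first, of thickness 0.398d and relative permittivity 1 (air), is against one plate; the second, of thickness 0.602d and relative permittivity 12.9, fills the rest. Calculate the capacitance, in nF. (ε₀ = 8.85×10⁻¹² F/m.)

C ≈ 1.27 nF

A = π(47.5 mm)² = 7.09×10⁻³ m².
Stacked slabs ⇒ two capacitors in series, each with the full plate area.
C₁ = κ₁ε₀A/d₁ = 1.00 × 8.85×10⁻¹² × 7.09×10⁻³ / 4.42×10⁻⁵ = 1.42×10⁻⁹ F.
C₂ = κ₂ε₀A/d₂ = 12.9 × 8.85×10⁻¹² × 7.09×10⁻³ / 6.68×10⁻⁵ = 1.21×10⁻⁸ F.
C = (1/C₁ + 1/C₂)⁻¹ = 1.27×10⁻⁹ F.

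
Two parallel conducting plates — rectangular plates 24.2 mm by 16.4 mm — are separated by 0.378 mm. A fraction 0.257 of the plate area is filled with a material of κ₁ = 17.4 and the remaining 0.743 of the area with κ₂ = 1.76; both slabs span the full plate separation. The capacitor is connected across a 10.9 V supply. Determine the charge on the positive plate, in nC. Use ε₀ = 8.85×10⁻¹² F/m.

Q ≈ 0.585 nC

A = 24.2 × 16.4 mm² = 3.97×10⁻⁴ m².
Side-by-side slabs ⇒ two capacitors in parallel, each spanning the full gap.
C₁ = κ₁ε₀A₁/d = 17.4 × 8.85×10⁻¹² × 1.02×10⁻⁴ / 3.78×10⁻⁴ = 4.16×10⁻¹¹ F.
C₂ = κ₂ε₀A₂/d = 1.76 × 8.85×10⁻¹² × 2.95×10⁻⁴ / 3.78×10⁻⁴ = 1.22×10⁻¹¹ F.
C = C₁ + C₂ = 5.37×10⁻¹¹ F.
Q = CV = 5.37×10⁻¹¹ × 10.9 = 5.85×10⁻¹⁰ C.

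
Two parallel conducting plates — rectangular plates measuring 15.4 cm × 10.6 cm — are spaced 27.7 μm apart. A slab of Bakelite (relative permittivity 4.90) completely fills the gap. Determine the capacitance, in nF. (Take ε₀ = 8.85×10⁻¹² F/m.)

A = 15.4 × 10.6 cm² = 1.63×10⁻² m².
C = κε₀A/d = 4.90 × 8.85×10⁻¹² × 1.63×10⁻² / 2.77×10⁻⁵ = 2.56×10⁻⁸ F.

25.6 nF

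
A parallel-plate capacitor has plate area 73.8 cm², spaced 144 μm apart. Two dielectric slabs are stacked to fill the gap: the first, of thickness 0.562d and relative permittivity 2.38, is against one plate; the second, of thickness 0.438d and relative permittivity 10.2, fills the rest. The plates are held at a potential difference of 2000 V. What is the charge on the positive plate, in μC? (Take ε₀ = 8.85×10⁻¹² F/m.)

Q ≈ 3.25 μC

A = 73.8 cm² = 7.38×10⁻³ m².
Stacked slabs ⇒ two capacitors in series, each with the full plate area.
C₁ = κ₁ε₀A/d₁ = 2.38 × 8.85×10⁻¹² × 7.38×10⁻³ / 8.09×10⁻⁵ = 1.92×10⁻⁹ F.
C₂ = κ₂ε₀A/d₂ = 10.2 × 8.85×10⁻¹² × 7.38×10⁻³ / 6.31×10⁻⁵ = 1.06×10⁻⁸ F.
C = (1/C₁ + 1/C₂)⁻¹ = 1.63×10⁻⁹ F.
Q = CV = 1.63×10⁻⁹ × 2000 = 3.25×10⁻⁶ C.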